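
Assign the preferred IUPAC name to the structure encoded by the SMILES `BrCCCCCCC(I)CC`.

1-bromo-7-iodononane

The longest carbon chain is 9 atoms: the parent is nonane.
The numbering direction is chosen so that the substituent locant set {1,7} is lower than {3,9} at the first point of difference.
That gives a bromo group at C-1; an iodo group at C-7.
Substituent prefixes are cited in alphabetical order (multiplying prefixes like di-/tri- are ignored for ordering).
Putting it together: 1-bromo-7-iodononane.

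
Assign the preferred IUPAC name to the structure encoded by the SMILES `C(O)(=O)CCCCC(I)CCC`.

6-iodononanoic acid

Counting along the main chain through the –COOH group gives 9 carbons: the parent is nonane.
A carboxylic acid (terminal –COOH) is the principal characteristic group, giving the suffix -oic acid.
Choose the numbering such that the carboxylic acid carbon is C-1 by definition.
That gives an iodo group at C-6.
Assembling the pieces gives 6-iodononanoic acid.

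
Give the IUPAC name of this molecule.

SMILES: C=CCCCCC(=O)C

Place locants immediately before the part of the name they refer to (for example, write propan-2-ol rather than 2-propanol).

The longest carbon chain that includes the carbonyl and the multiple bond has 8 carbons, so the parent hydride is octane.
The principal characteristic group is a ketone (C=O on an internal carbon), named with the suffix -one.
There is one C=C double bond, indicated by the ending -ene.
Choose the numbering such that numbering from this end puts the carbonyl group at C-2 rather than C-7.
This places the carbonyl at C-2; the double bond between C-7 and C-8.
Putting it together: oct-7-en-2-one.

oct-7-en-2-one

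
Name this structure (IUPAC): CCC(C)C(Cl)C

The longest carbon chain is 5 atoms: the parent is pentane.
Choose the numbering such that the substituent locant set {2,3} is lower than {3,4} at the first point of difference.
This places a chloro group at C-2; a methyl group at C-3.
Prefixes are listed alphabetically: chloro, methyl.
Putting it together: 2-chloro-3-methylpentane.

2-chloro-3-methylpentane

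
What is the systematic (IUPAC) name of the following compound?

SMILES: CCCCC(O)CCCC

nonan-5-ol

The longest carbon chain that includes the –OH group has 9 carbons, so the parent hydride is nonane.
The principal characteristic group is an alcohol (–OH), named with the suffix -ol.
The molecule is symmetric, so either numbering direction gives the same locants.
This places the hydroxyl at C-5.
Putting it together: nonan-5-ol.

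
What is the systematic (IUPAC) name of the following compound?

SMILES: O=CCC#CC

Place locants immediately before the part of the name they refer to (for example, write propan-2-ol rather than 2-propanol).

The longest chain bearing the –CHO group and the multiple bond is 5 carbons long (pentane).
The principal characteristic group is an aldehyde (terminal –CHO), named with the suffix -al.
The chain contains a C≡C triple bond, so the unsaturation ending is -yne.
Choose the numbering such that the aldehyde carbon is C-1 by definition.
This places the triple bond between C-3 and C-4.
Putting it together: pent-3-ynal.

pent-3-ynal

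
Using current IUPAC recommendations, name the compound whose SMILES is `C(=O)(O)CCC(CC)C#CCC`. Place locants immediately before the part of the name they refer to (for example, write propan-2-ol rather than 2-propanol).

The longest chain bearing the –COOH group and the multiple bond is 8 carbons long (octane).
The highest-priority functional group is a carboxylic acid (terminal –COOH), so the name ends in -oic acid.
There is one C≡C triple bond, indicated by the ending -yne.
Number the chain so that the carboxylic acid carbon is C-1 by definition.
With this numbering: the triple bond between C-5 and C-6; an ethyl group at C-4.
Assembling the pieces gives 4-ethyloct-5-ynoic acid.

4-ethyloct-5-ynoic acid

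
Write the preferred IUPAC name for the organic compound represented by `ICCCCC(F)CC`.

The longest continuous carbon chain has 7 atoms, so the parent hydride is heptane.
The numbering direction is chosen so that the substituent locant set {1,5} is lower than {3,7} at the first point of difference.
With this numbering: a fluoro group at C-5; an iodo group at C-1.
The substituents are ordered alphabetically, ignoring any di-/tri- multipliers.
Putting it together: 5-fluoro-1-iodoheptane.

5-fluoro-1-iodoheptane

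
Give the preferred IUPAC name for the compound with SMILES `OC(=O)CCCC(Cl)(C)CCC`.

Counting along the main chain through the –COOH group gives 8 carbons: the parent is octane.
A carboxylic acid (terminal –COOH) is the principal characteristic group, giving the suffix -oic acid.
The numbering direction is chosen so that the carboxylic acid carbon is C-1 by definition.
That gives a chloro group at C-5; a methyl group at C-5.
Substituent prefixes are cited in alphabetical order (multiplying prefixes like di-/tri- are ignored for ordering).
Putting it together: 5-chloro-5-methyloctanoic acid.

5-chloro-5-methyloctanoic acid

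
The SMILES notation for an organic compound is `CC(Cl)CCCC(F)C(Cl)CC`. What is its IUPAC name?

2,7-dichloro-6-fluorononane

The parent chain contains 9 carbons (nonane).
The numbering direction is chosen so that the substituent locant set {2,6,7} is lower than {3,4,8} at the first point of difference.
This places chloro groups at C-2 and C-7; a fluoro group at C-6.
Substituent prefixes are cited in alphabetical order (multiplying prefixes like di-/tri- are ignored for ordering).
Putting it together: 2,7-dichloro-6-fluorononane.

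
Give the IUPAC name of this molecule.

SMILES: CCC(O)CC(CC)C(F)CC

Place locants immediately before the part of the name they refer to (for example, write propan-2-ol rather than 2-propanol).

Counting along the main chain through the –OH group gives 8 carbons: the parent is octane.
The highest-priority functional group is an alcohol (–OH), so the name ends in -ol.
Choose the numbering such that numbering from this end puts the hydroxyl group at C-3 rather than C-6.
With this numbering: the hydroxyl at C-3; an ethyl group at C-5; a fluoro group at C-6.
Substituent prefixes are cited in alphabetical order (multiplying prefixes like di-/tri- are ignored for ordering).
Assembling the pieces gives 5-ethyl-6-fluorooctan-3-ol.

5-ethyl-6-fluorooctan-3-ol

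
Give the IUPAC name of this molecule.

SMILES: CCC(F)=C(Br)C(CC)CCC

4-bromo-5-ethyl-3-fluorooct-3-ene

The longest carbon chain that includes the multiple bond has 8 carbons, so the parent hydride is octane.
The chain contains a C=C double bond, so the unsaturation ending is -ene.
The numbering direction is chosen so that numbering from this end puts the double bond at C-3 rather than C-5.
This places the double bond between C-3 and C-4; a bromo group at C-4; an ethyl group at C-5; a fluoro group at C-3.
Prefixes are listed alphabetically: bromo, ethyl, fluoro.
The name is 4-bromo-5-ethyl-3-fluorooct-3-ene.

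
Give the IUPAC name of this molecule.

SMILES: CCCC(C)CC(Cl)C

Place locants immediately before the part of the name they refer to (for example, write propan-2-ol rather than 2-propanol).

2-chloro-4-methylheptane

The longest continuous carbon chain has 7 atoms, so the parent hydride is heptane.
Choose the numbering such that the substituent locant set {2,4} is lower than {4,6} at the first point of difference.
That gives a chloro group at C-2; a methyl group at C-4.
Substituent prefixes are cited in alphabetical order (multiplying prefixes like di-/tri- are ignored for ordering).
Putting it together: 2-chloro-4-methylheptane.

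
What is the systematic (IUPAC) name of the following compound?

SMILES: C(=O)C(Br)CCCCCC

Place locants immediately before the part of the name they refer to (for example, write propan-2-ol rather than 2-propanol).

Counting along the main chain through the –CHO group gives 8 carbons: the parent is octane.
The principal characteristic group is an aldehyde (terminal –CHO), named with the suffix -al.
Choose the numbering such that the aldehyde carbon is C-1 by definition.
That gives a bromo group at C-2.
The name is 2-bromooctanal.

2-bromooctanal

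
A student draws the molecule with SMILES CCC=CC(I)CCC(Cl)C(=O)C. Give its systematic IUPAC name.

Counting along the main chain through the carbonyl and the multiple bond gives 10 carbons: the parent is decane.
A ketone (C=O on an internal carbon) is the principal characteristic group, giving the suffix -one.
A C=C double bond in the chain gives the infix -ene-.
Choose the numbering such that numbering from this end puts the carbonyl group at C-2 rather than C-9.
With this numbering: the carbonyl at C-2; the double bond between C-7 and C-8; a chloro group at C-3; an iodo group at C-6.
The substituents are ordered alphabetically, ignoring any di-/tri- multipliers.
The name is 3-chloro-6-iododec-7-en-2-one.

3-chloro-6-iododec-7-en-2-one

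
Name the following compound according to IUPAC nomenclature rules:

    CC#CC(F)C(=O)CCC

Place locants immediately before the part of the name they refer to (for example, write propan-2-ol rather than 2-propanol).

The longest carbon chain that includes the carbonyl and the multiple bond has 8 carbons, so the parent hydride is octane.
The highest-priority functional group is a ketone (C=O on an internal carbon), so the name ends in -one.
The chain contains a C≡C triple bond, so the unsaturation ending is -yne.
The numbering direction is chosen so that numbering from this end puts the carbonyl group at C-4 rather than C-5.
This places the carbonyl at C-4; the triple bond between C-6 and C-7; a fluoro group at C-5.
The name is 5-fluorooct-6-yn-4-one.

5-fluorooct-6-yn-4-one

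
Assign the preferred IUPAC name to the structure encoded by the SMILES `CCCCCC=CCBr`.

1-bromooct-2-ene

Counting along the main chain through the multiple bond gives 8 carbons: the parent is octane.
A C=C double bond in the chain gives the infix -ene-.
Choose the numbering such that numbering from this end puts the double bond at C-2 rather than C-6.
That gives the double bond between C-2 and C-3; a bromo group at C-1.
The name is 1-bromooct-2-ene.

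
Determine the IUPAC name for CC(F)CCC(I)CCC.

The parent chain contains 8 carbons (octane).
Choose the numbering such that the substituent locant set {2,5} is lower than {4,7} at the first point of difference.
With this numbering: a fluoro group at C-2; an iodo group at C-5.
Substituent prefixes are cited in alphabetical order (multiplying prefixes like di-/tri- are ignored for ordering).
Putting it together: 2-fluoro-5-iodooctane.

2-fluoro-5-iodooctane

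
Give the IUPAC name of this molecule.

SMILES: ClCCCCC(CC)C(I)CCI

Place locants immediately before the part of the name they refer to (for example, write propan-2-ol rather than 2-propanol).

The longest carbon chain is 8 atoms: the parent is octane.
The numbering direction is chosen so that the substituent locant set {1,3,4,8} is lower than {1,5,6,8} at the first point of difference.
This places a chloro group at C-8; an ethyl group at C-4; iodo groups at C-1 and C-3.
Substituent prefixes are cited in alphabetical order (multiplying prefixes like di-/tri- are ignored for ordering).
Assembling the pieces gives 8-chloro-4-ethyl-1,3-diiodooctane.

8-chloro-4-ethyl-1,3-diiodooctane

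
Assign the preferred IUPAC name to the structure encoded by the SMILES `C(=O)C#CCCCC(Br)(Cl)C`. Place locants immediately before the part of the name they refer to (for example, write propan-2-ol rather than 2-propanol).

7-bromo-7-chlorooct-2-ynal

The longest carbon chain that includes the –CHO group and the multiple bond has 8 carbons, so the parent hydride is octane.
The principal characteristic group is an aldehyde (terminal –CHO), named with the suffix -al.
The chain contains a C≡C triple bond, so the unsaturation ending is -yne.
Choose the numbering such that the aldehyde carbon is C-1 by definition.
With this numbering: the triple bond between C-2 and C-3; a bromo group at C-7; a chloro group at C-7.
Substituent prefixes are cited in alphabetical order (multiplying prefixes like di-/tri- are ignored for ordering).
Putting it together: 7-bromo-7-chlorooct-2-ynal.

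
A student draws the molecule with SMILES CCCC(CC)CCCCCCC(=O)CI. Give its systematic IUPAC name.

9-ethyl-1-iodododecan-2-one

The longest carbon chain that includes the carbonyl has 12 carbons, so the parent hydride is dodecane.
A ketone (C=O on an internal carbon) is the principal characteristic group, giving the suffix -one.
Number the chain so that numbering from this end puts the carbonyl group at C-2 rather than C-11.
With this numbering: the carbonyl at C-2; an ethyl group at C-9; an iodo group at C-1.
The substituents are ordered alphabetically, ignoring any di-/tri- multipliers.
Putting it together: 9-ethyl-1-iodododecan-2-one.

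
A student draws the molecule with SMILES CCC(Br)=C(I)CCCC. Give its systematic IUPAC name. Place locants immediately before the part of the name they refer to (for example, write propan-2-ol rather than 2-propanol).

3-bromo-4-iodooct-3-ene

The longest chain bearing the multiple bond is 8 carbons long (octane).
There is one C=C double bond, indicated by the ending -ene.
Number the chain so that numbering from this end puts the double bond at C-3 rather than C-5.
That gives the double bond between C-3 and C-4; a bromo group at C-3; an iodo group at C-4.
Prefixes are listed alphabetically: bromo, iodo.
The name is 3-bromo-4-iodooct-3-ene.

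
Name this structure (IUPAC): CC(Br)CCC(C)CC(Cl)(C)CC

The longest carbon chain is 9 atoms: the parent is nonane.
The numbering direction is chosen so that the substituent locant set {2,5,7,7} is lower than {3,3,5,8} at the first point of difference.
This places a bromo group at C-2; a chloro group at C-7; methyl groups at C-5 and C-7.
Substituent prefixes are cited in alphabetical order (multiplying prefixes like di-/tri- are ignored for ordering).
Putting it together: 2-bromo-7-chloro-5,7-dimethylnonane.

2-bromo-7-chloro-5,7-dimethylnonane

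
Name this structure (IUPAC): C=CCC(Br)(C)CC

4-bromo-4-methylhex-1-ene

The longest carbon chain that includes the multiple bond has 6 carbons, so the parent hydride is hexane.
There is one C=C double bond, indicated by the ending -ene.
Number the chain so that numbering from this end puts the double bond at C-1 rather than C-5.
That gives the double bond between C-1 and C-2; a bromo group at C-4; a methyl group at C-4.
Substituent prefixes are cited in alphabetical order (multiplying prefixes like di-/tri- are ignored for ordering).
The name is 4-bromo-4-methylhex-1-ene.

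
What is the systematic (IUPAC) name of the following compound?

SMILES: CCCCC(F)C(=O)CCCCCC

5-fluorododecan-6-one

The longest chain bearing the carbonyl is 12 carbons long (dodecane).
The principal characteristic group is a ketone (C=O on an internal carbon), named with the suffix -one.
The numbering direction is chosen so that numbering from this end puts the carbonyl group at C-6 rather than C-7.
This places the carbonyl at C-6; a fluoro group at C-5.
Assembling the pieces gives 5-fluorododecan-6-one.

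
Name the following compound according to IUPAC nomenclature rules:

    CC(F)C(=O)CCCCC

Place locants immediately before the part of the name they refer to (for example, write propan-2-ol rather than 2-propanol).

2-fluorooctan-3-one

The longest carbon chain that includes the carbonyl has 8 carbons, so the parent hydride is octane.
The highest-priority functional group is a ketone (C=O on an internal carbon), so the name ends in -one.
The numbering direction is chosen so that numbering from this end puts the carbonyl group at C-3 rather than C-6.
That gives the carbonyl at C-3; a fluoro group at C-2.
Putting it together: 2-fluorooctan-3-one.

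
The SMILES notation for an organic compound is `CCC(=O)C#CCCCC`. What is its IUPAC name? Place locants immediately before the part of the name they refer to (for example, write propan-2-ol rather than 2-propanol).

The longest chain bearing the carbonyl and the multiple bond is 9 carbons long (nonane).
The highest-priority functional group is a ketone (C=O on an internal carbon), so the name ends in -one.
There is one C≡C triple bond, indicated by the ending -yne.
Number the chain so that numbering from this end puts the carbonyl group at C-3 rather than C-7.
This places the carbonyl at C-3; the triple bond between C-4 and C-5.
Putting it together: non-4-yn-3-one.

non-4-yn-3-one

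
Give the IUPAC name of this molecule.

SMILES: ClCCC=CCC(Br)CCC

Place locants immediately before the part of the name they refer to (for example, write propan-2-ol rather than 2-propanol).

The longest chain bearing the multiple bond is 9 carbons long (nonane).
A C=C double bond in the chain gives the infix -ene-.
The numbering direction is chosen so that numbering from this end puts the double bond at C-3 rather than C-6.
With this numbering: the double bond between C-3 and C-4; a bromo group at C-6; a chloro group at C-1.
The substituents are ordered alphabetically, ignoring any di-/tri- multipliers.
Assembling the pieces gives 6-bromo-1-chloronon-3-ene.

6-bromo-1-chloronon-3-ene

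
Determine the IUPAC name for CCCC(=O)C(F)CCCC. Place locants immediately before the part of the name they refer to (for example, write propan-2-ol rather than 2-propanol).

5-fluorononan-4-one

The longest carbon chain that includes the carbonyl has 9 carbons, so the parent hydride is nonane.
The principal characteristic group is a ketone (C=O on an internal carbon), named with the suffix -one.
Choose the numbering such that numbering from this end puts the carbonyl group at C-4 rather than C-6.
With this numbering: the carbonyl at C-4; a fluoro group at C-5.
Putting it together: 5-fluorononan-4-one.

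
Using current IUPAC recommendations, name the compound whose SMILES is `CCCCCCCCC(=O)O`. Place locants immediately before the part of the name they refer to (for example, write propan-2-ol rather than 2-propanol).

The longest chain bearing the –COOH group is 9 carbons long (nonane).
The principal characteristic group is a carboxylic acid (terminal –COOH), named with the suffix -oic acid.
Choose the numbering such that the carboxylic acid carbon is C-1 by definition.
Assembling the pieces gives nonanoic acid.

nonanoic acid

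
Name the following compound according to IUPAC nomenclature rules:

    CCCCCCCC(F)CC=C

The longest chain bearing the multiple bond is 11 carbons long (undecane).
There is one C=C double bond, indicated by the ending -ene.
The numbering direction is chosen so that numbering from this end puts the double bond at C-1 rather than C-10.
That gives the double bond between C-1 and C-2; a fluoro group at C-4.
Assembling the pieces gives 4-fluoroundec-1-ene.

4-fluoroundec-1-ene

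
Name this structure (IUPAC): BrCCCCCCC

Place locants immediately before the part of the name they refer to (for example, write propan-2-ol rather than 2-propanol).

1-bromoheptane

The parent chain contains 7 carbons (heptane).
Number the chain so that the substituent locant set {1} is lower than {7} at the first point of difference.
With this numbering: a bromo group at C-1.
Putting it together: 1-bromoheptane.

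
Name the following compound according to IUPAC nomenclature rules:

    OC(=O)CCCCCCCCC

The longest chain bearing the –COOH group is 10 carbons long (decane).
The principal characteristic group is a carboxylic acid (terminal –COOH), named with the suffix -oic acid.
Choose the numbering such that the carboxylic acid carbon is C-1 by definition.
The name is decanoic acid.

decanoic acid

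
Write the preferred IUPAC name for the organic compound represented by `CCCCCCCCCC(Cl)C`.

2-chloroundecane

The longest continuous carbon chain has 11 atoms, so the parent hydride is undecane.
Number the chain so that the substituent locant set {2} is lower than {10} at the first point of difference.
With this numbering: a chloro group at C-2.
The name is 2-chloroundecane.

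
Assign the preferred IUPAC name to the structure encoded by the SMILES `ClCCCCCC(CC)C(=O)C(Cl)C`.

The longest chain bearing the carbonyl is 9 carbons long (nonane).
The highest-priority functional group is a ketone (C=O on an internal carbon), so the name ends in -one.
Number the chain so that numbering from this end puts the carbonyl group at C-3 rather than C-7.
With this numbering: the carbonyl at C-3; chloro groups at C-2 and C-9; an ethyl group at C-4.
Prefixes are listed alphabetically: chloro, ethyl.
Putting it together: 2,9-dichloro-4-ethylnonan-3-one.

2,9-dichloro-4-ethylnonan-3-one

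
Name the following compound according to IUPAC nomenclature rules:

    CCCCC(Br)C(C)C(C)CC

5-bromo-3,4-dimethylnonane

The longest continuous carbon chain has 9 atoms, so the parent hydride is nonane.
Choose the numbering such that the substituent locant set {3,4,5} is lower than {5,6,7} at the first point of difference.
This places a bromo group at C-5; methyl groups at C-3 and C-4.
Substituent prefixes are cited in alphabetical order (multiplying prefixes like di-/tri- are ignored for ordering).
The name is 5-bromo-3,4-dimethylnonane.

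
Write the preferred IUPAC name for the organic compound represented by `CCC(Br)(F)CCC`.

3-bromo-3-fluorohexane

The longest carbon chain is 6 atoms: the parent is hexane.
The numbering direction is chosen so that the substituent locant set {3,3} is lower than {4,4} at the first point of difference.
This places a bromo group at C-3; a fluoro group at C-3.
Prefixes are listed alphabetically: bromo, fluoro.
The name is 3-bromo-3-fluorohexane.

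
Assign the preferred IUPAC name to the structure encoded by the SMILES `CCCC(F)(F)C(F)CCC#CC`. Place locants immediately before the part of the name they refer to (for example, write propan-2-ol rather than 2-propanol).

6,7,7-trifluorodec-2-yne

The longest carbon chain that includes the multiple bond has 10 carbons, so the parent hydride is decane.
A C≡C triple bond in the chain gives the infix -yne-.
Number the chain so that numbering from this end puts the triple bond at C-2 rather than C-8.
That gives the triple bond between C-2 and C-3; fluoro groups at C-6 and C-7 (×2).
Putting it together: 6,7,7-trifluorodec-2-yne.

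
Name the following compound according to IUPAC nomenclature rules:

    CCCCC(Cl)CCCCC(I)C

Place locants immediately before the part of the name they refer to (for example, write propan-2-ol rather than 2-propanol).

7-chloro-2-iodoundecane

The longest carbon chain is 11 atoms: the parent is undecane.
The numbering direction is chosen so that the substituent locant set {2,7} is lower than {5,10} at the first point of difference.
With this numbering: a chloro group at C-7; an iodo group at C-2.
The substituents are ordered alphabetically, ignoring any di-/tri- multipliers.
Assembling the pieces gives 7-chloro-2-iodoundecane.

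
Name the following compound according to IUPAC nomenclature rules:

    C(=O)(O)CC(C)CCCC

The longest chain bearing the –COOH group is 7 carbons long (heptane).
The principal characteristic group is a carboxylic acid (terminal –COOH), named with the suffix -oic acid.
Choose the numbering such that the carboxylic acid carbon is C-1 by definition.
This places a methyl group at C-3.
The name is 3-methylheptanoic acid.

3-methylheptanoic acid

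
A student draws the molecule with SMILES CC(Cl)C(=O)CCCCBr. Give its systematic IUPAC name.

7-bromo-2-chloroheptan-3-one

The longest chain bearing the carbonyl is 7 carbons long (heptane).
The highest-priority functional group is a ketone (C=O on an internal carbon), so the name ends in -one.
Number the chain so that numbering from this end puts the carbonyl group at C-3 rather than C-5.
With this numbering: the carbonyl at C-3; a bromo group at C-7; a chloro group at C-2.
The substituents are ordered alphabetically, ignoring any di-/tri- multipliers.
Assembling the pieces gives 7-bromo-2-chloroheptan-3-one.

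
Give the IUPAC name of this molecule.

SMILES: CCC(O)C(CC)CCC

The longest carbon chain that includes the –OH group has 7 carbons, so the parent hydride is heptane.
The principal characteristic group is an alcohol (–OH), named with the suffix -ol.
Choose the numbering such that numbering from this end puts the hydroxyl group at C-3 rather than C-5.
With this numbering: the hydroxyl at C-3; an ethyl group at C-4.
Putting it together: 4-ethylheptan-3-ol.

4-ethylheptan-3-ol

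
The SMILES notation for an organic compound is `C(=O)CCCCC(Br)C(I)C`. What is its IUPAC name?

Counting along the main chain through the –CHO group gives 8 carbons: the parent is octane.
The highest-priority functional group is an aldehyde (terminal –CHO), so the name ends in -al.
The numbering direction is chosen so that the aldehyde carbon is C-1 by definition.
With this numbering: a bromo group at C-6; an iodo group at C-7.
The substituents are ordered alphabetically, ignoring any di-/tri- multipliers.
Putting it together: 6-bromo-7-iodooctanal.

6-bromo-7-iodooctanal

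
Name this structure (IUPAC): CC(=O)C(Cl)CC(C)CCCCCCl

3,10-dichloro-5-methyldecan-2-one

The longest chain bearing the carbonyl is 10 carbons long (decane).
A ketone (C=O on an internal carbon) is the principal characteristic group, giving the suffix -one.
Number the chain so that numbering from this end puts the carbonyl group at C-2 rather than C-9.
That gives the carbonyl at C-2; chloro groups at C-3 and C-10; a methyl group at C-5.
The substituents are ordered alphabetically, ignoring any di-/tri- multipliers.
Putting it together: 3,10-dichloro-5-methyldecan-2-one.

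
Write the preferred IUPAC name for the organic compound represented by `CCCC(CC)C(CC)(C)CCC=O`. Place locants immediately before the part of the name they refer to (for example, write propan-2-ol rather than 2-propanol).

The longest chain bearing the –CHO group is 8 carbons long (octane).
An aldehyde (terminal –CHO) is the principal characteristic group, giving the suffix -al.
The numbering direction is chosen so that the aldehyde carbon is C-1 by definition.
This places ethyl groups at C-4 and C-5; a methyl group at C-4.
The substituents are ordered alphabetically, ignoring any di-/tri- multipliers.
Assembling the pieces gives 4,5-diethyl-4-methyloctanal.

4,5-diethyl-4-methyloctanal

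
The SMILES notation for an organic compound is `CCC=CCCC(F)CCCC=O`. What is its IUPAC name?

5-fluoroundec-8-enal

The longest chain bearing the –CHO group and the multiple bond is 11 carbons long (undecane).
The highest-priority functional group is an aldehyde (terminal –CHO), so the name ends in -al.
There is one C=C double bond, indicated by the ending -ene.
Number the chain so that the aldehyde carbon is C-1 by definition.
That gives the double bond between C-8 and C-9; a fluoro group at C-5.
Assembling the pieces gives 5-fluoroundec-8-enal.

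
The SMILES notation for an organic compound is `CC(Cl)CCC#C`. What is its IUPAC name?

5-chlorohex-1-yne

Counting along the main chain through the multiple bond gives 6 carbons: the parent is hexane.
The chain contains a C≡C triple bond, so the unsaturation ending is -yne.
Number the chain so that numbering from this end puts the triple bond at C-1 rather than C-5.
This places the triple bond between C-1 and C-2; a chloro group at C-5.
Assembling the pieces gives 5-chlorohex-1-yne.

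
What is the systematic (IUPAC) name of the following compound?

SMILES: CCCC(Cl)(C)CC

The longest continuous carbon chain has 6 atoms, so the parent hydride is hexane.
Choose the numbering such that the substituent locant set {3,3} is lower than {4,4} at the first point of difference.
With this numbering: a chloro group at C-3; a methyl group at C-3.
Substituent prefixes are cited in alphabetical order (multiplying prefixes like di-/tri- are ignored for ordering).
Putting it together: 3-chloro-3-methylhexane.

3-chloro-3-methylhexane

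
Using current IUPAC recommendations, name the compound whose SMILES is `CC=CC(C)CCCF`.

7-fluoro-4-methylhept-2-ene

Counting along the main chain through the multiple bond gives 7 carbons: the parent is heptane.
The chain contains a C=C double bond, so the unsaturation ending is -ene.
The numbering direction is chosen so that numbering from this end puts the double bond at C-2 rather than C-5.
This places the double bond between C-2 and C-3; a fluoro group at C-7; a methyl group at C-4.
The substituents are ordered alphabetically, ignoring any di-/tri- multipliers.
Putting it together: 7-fluoro-4-methylhept-2-ene.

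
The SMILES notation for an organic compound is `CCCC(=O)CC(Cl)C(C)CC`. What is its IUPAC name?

The longest chain bearing the carbonyl is 9 carbons long (nonane).
A ketone (C=O on an internal carbon) is the principal characteristic group, giving the suffix -one.
The numbering direction is chosen so that numbering from this end puts the carbonyl group at C-4 rather than C-6.
This places the carbonyl at C-4; a chloro group at C-6; a methyl group at C-7.
Substituent prefixes are cited in alphabetical order (multiplying prefixes like di-/tri- are ignored for ordering).
Assembling the pieces gives 6-chloro-7-methylnonan-4-one.

6-chloro-7-methylnonan-4-one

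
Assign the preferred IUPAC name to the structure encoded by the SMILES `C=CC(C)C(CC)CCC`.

The longest chain bearing the multiple bond is 7 carbons long (heptane).
The chain contains a C=C double bond, so the unsaturation ending is -ene.
Choose the numbering such that numbering from this end puts the double bond at C-1 rather than C-6.
With this numbering: the double bond between C-1 and C-2; an ethyl group at C-4; a methyl group at C-3.
Prefixes are listed alphabetically: ethyl, methyl.
The name is 4-ethyl-3-methylhept-1-ene.

4-ethyl-3-methylhept-1-ene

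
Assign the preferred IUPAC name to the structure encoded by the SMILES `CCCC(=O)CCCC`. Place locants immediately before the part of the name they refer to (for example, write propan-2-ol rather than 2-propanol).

octan-4-one

The longest chain bearing the carbonyl is 8 carbons long (octane).
The highest-priority functional group is a ketone (C=O on an internal carbon), so the name ends in -one.
Number the chain so that numbering from this end puts the carbonyl group at C-4 rather than C-5.
This places the carbonyl at C-4.
The name is octan-4-one.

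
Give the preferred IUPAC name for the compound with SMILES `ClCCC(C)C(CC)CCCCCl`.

1,8-dichloro-4-ethyl-3-methyloctane

The longest continuous carbon chain has 8 atoms, so the parent hydride is octane.
Choose the numbering such that the substituent locant set {1,3,4,8} is lower than {1,5,6,8} at the first point of difference.
This places chloro groups at C-1 and C-8; an ethyl group at C-4; a methyl group at C-3.
Prefixes are listed alphabetically: chloro, ethyl, methyl.
Assembling the pieces gives 1,8-dichloro-4-ethyl-3-methyloctane.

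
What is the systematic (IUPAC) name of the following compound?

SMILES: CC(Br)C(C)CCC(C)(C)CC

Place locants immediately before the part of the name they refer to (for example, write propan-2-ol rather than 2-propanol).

The longest continuous carbon chain has 8 atoms, so the parent hydride is octane.
The numbering direction is chosen so that the substituent locant set {2,3,6,6} is lower than {3,3,6,7} at the first point of difference.
With this numbering: a bromo group at C-2; methyl groups at C-3 and C-6 (×2).
Prefixes are listed alphabetically: bromo, methyl.
Assembling the pieces gives 2-bromo-3,6,6-trimethyloctane.

2-bromo-3,6,6-trimethyloctane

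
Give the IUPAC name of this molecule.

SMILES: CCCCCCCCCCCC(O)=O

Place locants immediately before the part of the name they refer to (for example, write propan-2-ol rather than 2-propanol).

dodecanoic acid

The longest chain bearing the –COOH group is 12 carbons long (dodecane).
The principal characteristic group is a carboxylic acid (terminal –COOH), named with the suffix -oic acid.
Choose the numbering such that the carboxylic acid carbon is C-1 by definition.
The name is dodecanoic acid.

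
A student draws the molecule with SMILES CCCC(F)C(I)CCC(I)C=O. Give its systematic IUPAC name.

6-fluoro-2,5-diiodononanal

Counting along the main chain through the –CHO group gives 9 carbons: the parent is nonane.
An aldehyde (terminal –CHO) is the principal characteristic group, giving the suffix -al.
Number the chain so that the aldehyde carbon is C-1 by definition.
That gives a fluoro group at C-6; iodo groups at C-2 and C-5.
The substituents are ordered alphabetically, ignoring any di-/tri- multipliers.
Putting it together: 6-fluoro-2,5-diiodononanal.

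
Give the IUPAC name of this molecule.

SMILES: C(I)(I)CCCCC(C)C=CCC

10,10-diiodo-5-methyldec-3-ene

Counting along the main chain through the multiple bond gives 10 carbons: the parent is decane.
The chain contains a C=C double bond, so the unsaturation ending is -ene.
Choose the numbering such that numbering from this end puts the double bond at C-3 rather than C-7.
This places the double bond between C-3 and C-4; two iodo groups at C-10; a methyl group at C-5.
The substituents are ordered alphabetically, ignoring any di-/tri- multipliers.
The name is 10,10-diiodo-5-methyldec-3-ene.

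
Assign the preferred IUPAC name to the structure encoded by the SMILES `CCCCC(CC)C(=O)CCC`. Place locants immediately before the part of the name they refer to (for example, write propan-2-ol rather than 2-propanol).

The longest carbon chain that includes the carbonyl has 9 carbons, so the parent hydride is nonane.
A ketone (C=O on an internal carbon) is the principal characteristic group, giving the suffix -one.
Choose the numbering such that numbering from this end puts the carbonyl group at C-4 rather than C-6.
This places the carbonyl at C-4; an ethyl group at C-5.
Putting it together: 5-ethylnonan-4-one.

5-ethylnonan-4-one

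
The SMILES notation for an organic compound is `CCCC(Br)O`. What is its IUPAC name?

The longest carbon chain that includes the –OH group has 4 carbons, so the parent hydride is butane.
The highest-priority functional group is an alcohol (–OH), so the name ends in -ol.
Choose the numbering such that numbering from this end puts the hydroxyl group at C-1 rather than C-4.
That gives the hydroxyl at C-1; a bromo group at C-1.
Assembling the pieces gives 1-bromobutan-1-ol.

1-bromobutan-1-ol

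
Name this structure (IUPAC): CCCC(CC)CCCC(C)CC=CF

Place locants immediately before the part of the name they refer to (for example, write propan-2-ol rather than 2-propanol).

8-ethyl-1-fluoro-4-methylundec-1-ene

The longest chain bearing the multiple bond is 11 carbons long (undecane).
There is one C=C double bond, indicated by the ending -ene.
Choose the numbering such that numbering from this end puts the double bond at C-1 rather than C-10.
With this numbering: the double bond between C-1 and C-2; an ethyl group at C-8; a fluoro group at C-1; a methyl group at C-4.
Prefixes are listed alphabetically: ethyl, fluoro, methyl.
Putting it together: 8-ethyl-1-fluoro-4-methylundec-1-ene.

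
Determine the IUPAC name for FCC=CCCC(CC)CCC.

The longest chain bearing the multiple bond is 9 carbons long (nonane).
A C=C double bond in the chain gives the infix -ene-.
Number the chain so that numbering from this end puts the double bond at C-2 rather than C-7.
This places the double bond between C-2 and C-3; an ethyl group at C-6; a fluoro group at C-1.
Substituent prefixes are cited in alphabetical order (multiplying prefixes like di-/tri- are ignored for ordering).
Putting it together: 6-ethyl-1-fluoronon-2-ene.

6-ethyl-1-fluoronon-2-ene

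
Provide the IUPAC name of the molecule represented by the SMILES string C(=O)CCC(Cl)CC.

Counting along the main chain through the –CHO group gives 6 carbons: the parent is hexane.
The principal characteristic group is an aldehyde (terminal –CHO), named with the suffix -al.
Choose the numbering such that the aldehyde carbon is C-1 by definition.
With this numbering: a chloro group at C-4.
The name is 4-chlorohexanal.

4-chlorohexanal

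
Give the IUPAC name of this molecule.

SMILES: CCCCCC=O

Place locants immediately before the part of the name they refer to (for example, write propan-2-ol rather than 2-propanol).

hexanal

The longest carbon chain that includes the –CHO group has 6 carbons, so the parent hydride is hexane.
The principal characteristic group is an aldehyde (terminal –CHO), named with the suffix -al.
Choose the numbering such that the aldehyde carbon is C-1 by definition.
Assembling the pieces gives hexanal.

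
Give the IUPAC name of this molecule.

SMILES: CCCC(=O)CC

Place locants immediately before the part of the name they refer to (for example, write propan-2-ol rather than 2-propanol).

Counting along the main chain through the carbonyl gives 6 carbons: the parent is hexane.
The principal characteristic group is a ketone (C=O on an internal carbon), named with the suffix -one.
The numbering direction is chosen so that numbering from this end puts the carbonyl group at C-3 rather than C-4.
That gives the carbonyl at C-3.
Assembling the pieces gives hexan-3-one.

hexan-3-one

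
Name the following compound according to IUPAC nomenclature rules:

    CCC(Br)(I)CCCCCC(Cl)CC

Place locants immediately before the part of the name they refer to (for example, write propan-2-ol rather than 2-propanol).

3-bromo-9-chloro-3-iodoundecane

The longest carbon chain is 11 atoms: the parent is undecane.
Number the chain so that the substituent locant set {3,3,9} is lower than {3,9,9} at the first point of difference.
That gives a bromo group at C-3; a chloro group at C-9; an iodo group at C-3.
The substituents are ordered alphabetically, ignoring any di-/tri- multipliers.
Putting it together: 3-bromo-9-chloro-3-iodoundecane.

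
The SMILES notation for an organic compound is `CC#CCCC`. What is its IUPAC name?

The longest carbon chain that includes the multiple bond has 6 carbons, so the parent hydride is hexane.
A C≡C triple bond in the chain gives the infix -yne-.
Choose the numbering such that numbering from this end puts the triple bond at C-2 rather than C-4.
With this numbering: the triple bond between C-2 and C-3.
The name is hex-2-yne.

hex-2-yne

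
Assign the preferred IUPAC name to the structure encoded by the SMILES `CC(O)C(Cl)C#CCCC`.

3-chlorooct-4-yn-2-ol

The longest chain bearing the –OH group and the multiple bond is 8 carbons long (octane).
The highest-priority functional group is an alcohol (–OH), so the name ends in -ol.
A C≡C triple bond in the chain gives the infix -yne-.
Choose the numbering such that numbering from this end puts the hydroxyl group at C-2 rather than C-7.
With this numbering: the hydroxyl at C-2; the triple bond between C-4 and C-5; a chloro group at C-3.
The name is 3-chlorooct-4-yn-2-ol.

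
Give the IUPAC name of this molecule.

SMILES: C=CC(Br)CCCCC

The longest carbon chain that includes the multiple bond has 8 carbons, so the parent hydride is octane.
The chain contains a C=C double bond, so the unsaturation ending is -ene.
Number the chain so that numbering from this end puts the double bond at C-1 rather than C-7.
This places the double bond between C-1 and C-2; a bromo group at C-3.
Putting it together: 3-bromooct-1-ene.

3-bromooct-1-ene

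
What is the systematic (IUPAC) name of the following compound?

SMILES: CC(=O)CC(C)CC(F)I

6-fluoro-6-iodo-4-methylhexan-2-one

Counting along the main chain through the carbonyl gives 6 carbons: the parent is hexane.
The highest-priority functional group is a ketone (C=O on an internal carbon), so the name ends in -one.
The numbering direction is chosen so that numbering from this end puts the carbonyl group at C-2 rather than C-5.
This places the carbonyl at C-2; a fluoro group at C-6; an iodo group at C-6; a methyl group at C-4.
The substituents are ordered alphabetically, ignoring any di-/tri- multipliers.
Assembling the pieces gives 6-fluoro-6-iodo-4-methylhexan-2-one.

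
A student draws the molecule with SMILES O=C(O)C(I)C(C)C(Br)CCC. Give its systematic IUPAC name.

4-bromo-2-iodo-3-methylheptanoic acid

The longest chain bearing the –COOH group is 7 carbons long (heptane).
The highest-priority functional group is a carboxylic acid (terminal –COOH), so the name ends in -oic acid.
The numbering direction is chosen so that the carboxylic acid carbon is C-1 by definition.
That gives a bromo group at C-4; an iodo group at C-2; a methyl group at C-3.
The substituents are ordered alphabetically, ignoring any di-/tri- multipliers.
Assembling the pieces gives 4-bromo-2-iodo-3-methylheptanoic acid.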